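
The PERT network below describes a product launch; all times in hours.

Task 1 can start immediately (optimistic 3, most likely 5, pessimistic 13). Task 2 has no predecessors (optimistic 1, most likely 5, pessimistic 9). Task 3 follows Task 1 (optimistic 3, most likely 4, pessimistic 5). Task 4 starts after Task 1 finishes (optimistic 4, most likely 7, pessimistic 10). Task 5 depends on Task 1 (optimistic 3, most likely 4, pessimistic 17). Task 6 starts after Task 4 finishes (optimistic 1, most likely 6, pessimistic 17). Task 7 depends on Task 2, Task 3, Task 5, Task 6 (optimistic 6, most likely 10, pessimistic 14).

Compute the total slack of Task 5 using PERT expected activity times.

te_Task 1 = (3 + 4·5 + 13)/6 = 36/6 = 6
te_Task 2 = (1 + 4·5 + 9)/6 = 30/6 = 5
te_Task 3 = (3 + 4·4 + 5)/6 = 24/6 = 4
te_Task 4 = (4 + 4·7 + 10)/6 = 42/6 = 7
te_Task 5 = (3 + 4·4 + 17)/6 = 36/6 = 6
te_Task 6 = (1 + 4·6 + 17)/6 = 42/6 = 7
te_Task 7 = (6 + 4·10 + 14)/6 = 60/6 = 10

Forward pass:
ES_Task 1 = 0; EF_Task 1 = 6
ES_Task 2 = 0; EF_Task 2 = 5
ES_Task 3 = 6; EF_Task 3 = 6+4 = 10
ES_Task 4 = 6; EF_Task 4 = 6+7 = 13
ES_Task 5 = 6; EF_Task 5 = 6+6 = 12
ES_Task 6 = 13; EF_Task 6 = 13+7 = 20
ES_Task 7 = max(EF_Task 2=5, EF_Task 3=10, EF_Task 5=12, EF_Task 6=20) = 20; EF_Task 7 = 20+10 = 30
Expected project duration μ = 30 hours. Critical path: Task 1 → Task 4 → Task 6 → Task 7.

Backward pass:
LF_Task 7 = 30; LS_Task 7 = 30−10 = 20
LF_Task 6 = LS_Task 7 = 20; LS_Task 6 = 20−7 = 13
LF_Task 5 = LS_Task 7 = 20; LS_Task 5 = 20−6 = 14
LF_Task 4 = LS_Task 6 = 13; LS_Task 4 = 13−7 = 6
LF_Task 3 = LS_Task 7 = 20; LS_Task 3 = 20−4 = 16
LF_Task 2 = LS_Task 7 = 20; LS_Task 2 = 20−5 = 15
LF_Task 1 = min(LS_Task 3=16, LS_Task 4=6, LS_Task 5=14) = 6; LS_Task 1 = 6−6 = 0
Slack_Task 5 = LS_Task 5 − ES_Task 5 = 14 − 6 = 8

8 hours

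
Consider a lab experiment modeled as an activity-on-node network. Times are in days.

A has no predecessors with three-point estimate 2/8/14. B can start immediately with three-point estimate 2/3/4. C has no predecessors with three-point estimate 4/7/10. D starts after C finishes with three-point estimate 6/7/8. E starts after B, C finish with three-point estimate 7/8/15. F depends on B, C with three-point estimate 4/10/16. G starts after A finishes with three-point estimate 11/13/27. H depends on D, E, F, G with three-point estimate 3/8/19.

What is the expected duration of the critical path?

32 days

te_A = (2 + 4·8 + 14)/6 = 48/6 = 8
te_B = (2 + 4·3 + 4)/6 = 18/6 = 3
te_C = (4 + 4·7 + 10)/6 = 42/6 = 7
te_D = (6 + 4·7 + 8)/6 = 42/6 = 7
te_E = (7 + 4·8 + 15)/6 = 54/6 = 9
te_F = (4 + 4·10 + 16)/6 = 60/6 = 10
te_G = (11 + 4·13 + 27)/6 = 90/6 = 15
te_H = (3 + 4·8 + 19)/6 = 54/6 = 9

Forward pass:
ES_A = 0; EF_A = 8
ES_B = 0; EF_B = 3
ES_C = 0; EF_C = 7
ES_D = 7; EF_D = 7+7 = 14
ES_E = max(EF_B=3, EF_C=7) = 7; EF_E = 7+9 = 16
ES_F = max(EF_B=3, EF_C=7) = 7; EF_F = 7+10 = 17
ES_G = 8; EF_G = 8+15 = 23
ES_H = max(EF_D=14, EF_E=16, EF_F=17, EF_G=23) = 23; EF_H = 23+9 = 32
Expected project duration μ = 32 days. Critical path: A → G → H.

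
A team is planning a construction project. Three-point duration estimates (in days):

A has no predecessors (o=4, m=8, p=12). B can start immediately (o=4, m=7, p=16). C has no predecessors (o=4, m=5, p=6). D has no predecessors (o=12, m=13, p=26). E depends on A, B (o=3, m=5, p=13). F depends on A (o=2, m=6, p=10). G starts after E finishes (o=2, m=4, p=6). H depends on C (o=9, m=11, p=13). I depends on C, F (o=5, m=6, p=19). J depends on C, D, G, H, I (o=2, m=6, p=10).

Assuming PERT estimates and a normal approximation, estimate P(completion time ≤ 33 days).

0.936

te_A = (4 + 4·8 + 12)/6 = 48/6 = 8; σ²_A = ((12−4)/6)² = 1.778
te_B = (4 + 4·7 + 16)/6 = 48/6 = 8; σ²_B = ((16−4)/6)² = 4.000
te_C = (4 + 4·5 + 6)/6 = 30/6 = 5; σ²_C = ((6−4)/6)² = 0.111
te_D = (12 + 4·13 + 26)/6 = 90/6 = 15; σ²_D = ((26−12)/6)² = 5.444
te_E = (3 + 4·5 + 13)/6 = 36/6 = 6; σ²_E = ((13−3)/6)² = 2.778
te_F = (2 + 4·6 + 10)/6 = 36/6 = 6; σ²_F = ((10−2)/6)² = 1.778
te_G = (2 + 4·4 + 6)/6 = 24/6 = 4; σ²_G = ((6−2)/6)² = 0.444
te_H = (9 + 4·11 + 13)/6 = 66/6 = 11; σ²_H = ((13−9)/6)² = 0.444
te_I = (5 + 4·6 + 19)/6 = 48/6 = 8; σ²_I = ((19−5)/6)² = 5.444
te_J = (2 + 4·6 + 10)/6 = 36/6 = 6; σ²_J = ((10−2)/6)² = 1.778

Forward pass:
ES_A = 0; EF_A = 8
ES_B = 0; EF_B = 8
ES_C = 0; EF_C = 5
ES_D = 0; EF_D = 15
ES_E = max(EF_A=8, EF_B=8) = 8; EF_E = 8+6 = 14
ES_F = 8; EF_F = 8+6 = 14
ES_G = 14; EF_G = 14+4 = 18
ES_H = 5; EF_H = 5+11 = 16
ES_I = max(EF_C=5, EF_F=14) = 14; EF_I = 14+8 = 22
ES_J = max(EF_C=5, EF_D=15, EF_G=18, EF_H=16, EF_I=22) = 22; EF_J = 22+6 = 28
Expected project duration μ = 28 days. Critical path: A → F → I → J.

Variance along critical path = 1.778 + 1.778 + 5.444 + 1.778 = 10.778; σ = √10.778 = 3.283 days.
Z = (33 − 28) / 3.283 = 1.523
P(T ≤ 33) = Φ(1.523) ≈ 0.936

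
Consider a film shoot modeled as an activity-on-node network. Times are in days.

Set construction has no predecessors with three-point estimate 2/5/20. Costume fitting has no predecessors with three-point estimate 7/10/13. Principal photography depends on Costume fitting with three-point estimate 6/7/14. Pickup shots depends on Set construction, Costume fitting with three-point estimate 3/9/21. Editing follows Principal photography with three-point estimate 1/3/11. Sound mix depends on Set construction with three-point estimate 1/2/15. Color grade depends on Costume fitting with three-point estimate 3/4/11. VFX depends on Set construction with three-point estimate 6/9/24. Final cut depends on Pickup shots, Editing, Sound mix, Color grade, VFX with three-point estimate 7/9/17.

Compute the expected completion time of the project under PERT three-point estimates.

te_Set construction = (2 + 4·5 + 20)/6 = 42/6 = 7
te_Costume fitting = (7 + 4·10 + 13)/6 = 60/6 = 10
te_Principal photography = (6 + 4·7 + 14)/6 = 48/6 = 8
te_Pickup shots = (3 + 4·9 + 21)/6 = 60/6 = 10
te_Editing = (1 + 4·3 + 11)/6 = 24/6 = 4
te_Sound mix = (1 + 4·2 + 15)/6 = 24/6 = 4
te_Color grade = (3 + 4·4 + 11)/6 = 30/6 = 5
te_VFX = (6 + 4·9 + 24)/6 = 66/6 = 11
te_Final cut = (7 + 4·9 + 17)/6 = 60/6 = 10

Forward pass:
ES_Set construction = 0; EF_Set construction = 7
ES_Costume fitting = 0; EF_Costume fitting = 10
ES_Principal photography = 10; EF_Principal photography = 10+8 = 18
ES_Pickup shots = max(EF_Set construction=7, EF_Costume fitting=10) = 10; EF_Pickup shots = 10+10 = 20
ES_Editing = 18; EF_Editing = 18+4 = 22
ES_Sound mix = 7; EF_Sound mix = 7+4 = 11
ES_Color grade = 10; EF_Color grade = 10+5 = 15
ES_VFX = 7; EF_VFX = 7+11 = 18
ES_Final cut = max(EF_Pickup shots=20, EF_Editing=22, EF_Sound mix=11, EF_Color grade=15, EF_VFX=18) = 22; EF_Final cut = 22+10 = 32
Expected project duration μ = 32 days. Critical path: Costume fitting → Principal photography → Editing → Final cut.

32 days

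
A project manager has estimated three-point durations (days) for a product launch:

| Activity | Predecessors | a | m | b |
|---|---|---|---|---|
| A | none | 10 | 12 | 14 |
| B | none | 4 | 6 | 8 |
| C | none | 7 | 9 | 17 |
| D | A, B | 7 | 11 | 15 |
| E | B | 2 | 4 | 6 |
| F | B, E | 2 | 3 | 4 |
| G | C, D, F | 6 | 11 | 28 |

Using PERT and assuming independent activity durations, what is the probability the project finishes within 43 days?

te_A = (10 + 4·12 + 14)/6 = 72/6 = 12; σ²_A = ((14−10)/6)² = 0.444
te_B = (4 + 4·6 + 8)/6 = 36/6 = 6; σ²_B = ((8−4)/6)² = 0.444
te_C = (7 + 4·9 + 17)/6 = 60/6 = 10; σ²_C = ((17−7)/6)² = 2.778
te_D = (7 + 4·11 + 15)/6 = 66/6 = 11; σ²_D = ((15−7)/6)² = 1.778
te_E = (2 + 4·4 + 6)/6 = 24/6 = 4; σ²_E = ((6−2)/6)² = 0.444
te_F = (2 + 4·3 + 4)/6 = 18/6 = 3; σ²_F = ((4−2)/6)² = 0.111
te_G = (6 + 4·11 + 28)/6 = 78/6 = 13; σ²_G = ((28−6)/6)² = 13.444

Forward pass:
ES_A = 0; EF_A = 12
ES_B = 0; EF_B = 6
ES_C = 0; EF_C = 10
ES_D = max(EF_A=12, EF_B=6) = 12; EF_D = 12+11 = 23
ES_E = 6; EF_E = 6+4 = 10
ES_F = max(EF_B=6, EF_E=10) = 10; EF_F = 10+3 = 13
ES_G = max(EF_C=10, EF_D=23, EF_F=13) = 23; EF_G = 23+13 = 36
Expected project duration μ = 36 days. Critical path: A → D → G.

Variance along critical path = 0.444 + 1.778 + 13.444 = 15.667; σ = √15.667 = 3.958 days.
Z = (43 − 36) / 3.958 = 1.769
P(T ≤ 43) = Φ(1.769) ≈ 0.962

0.962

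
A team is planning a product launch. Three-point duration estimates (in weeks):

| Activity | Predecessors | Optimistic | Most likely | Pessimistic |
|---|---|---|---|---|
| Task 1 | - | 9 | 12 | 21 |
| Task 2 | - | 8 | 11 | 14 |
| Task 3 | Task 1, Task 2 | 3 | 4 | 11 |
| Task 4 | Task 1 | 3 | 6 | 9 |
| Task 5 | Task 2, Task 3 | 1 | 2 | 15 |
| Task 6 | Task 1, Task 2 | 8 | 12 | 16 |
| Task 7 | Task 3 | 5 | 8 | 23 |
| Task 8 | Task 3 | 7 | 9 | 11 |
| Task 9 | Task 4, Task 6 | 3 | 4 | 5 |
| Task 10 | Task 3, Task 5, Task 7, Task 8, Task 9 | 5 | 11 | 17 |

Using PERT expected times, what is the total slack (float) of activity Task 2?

te_Task 1 = (9 + 4·12 + 21)/6 = 78/6 = 13
te_Task 2 = (8 + 4·11 + 14)/6 = 66/6 = 11
te_Task 3 = (3 + 4·4 + 11)/6 = 30/6 = 5
te_Task 4 = (3 + 4·6 + 9)/6 = 36/6 = 6
te_Task 5 = (1 + 4·2 + 15)/6 = 24/6 = 4
te_Task 6 = (8 + 4·12 + 16)/6 = 72/6 = 12
te_Task 7 = (5 + 4·8 + 23)/6 = 60/6 = 10
te_Task 8 = (7 + 4·9 + 11)/6 = 54/6 = 9
te_Task 9 = (3 + 4·4 + 5)/6 = 24/6 = 4
te_Task 10 = (5 + 4·11 + 17)/6 = 66/6 = 11

Forward pass:
ES_Task 1 = 0; EF_Task 1 = 13
ES_Task 2 = 0; EF_Task 2 = 11
ES_Task 3 = max(EF_Task 1=13, EF_Task 2=11) = 13; EF_Task 3 = 13+5 = 18
ES_Task 4 = 13; EF_Task 4 = 13+6 = 19
ES_Task 5 = max(EF_Task 2=11, EF_Task 3=18) = 18; EF_Task 5 = 18+4 = 22
ES_Task 6 = max(EF_Task 1=13, EF_Task 2=11) = 13; EF_Task 6 = 13+12 = 25
ES_Task 7 = 18; EF_Task 7 = 18+10 = 28
ES_Task 8 = 18; EF_Task 8 = 18+9 = 27
ES_Task 9 = max(EF_Task 4=19, EF_Task 6=25) = 25; EF_Task 9 = 25+4 = 29
ES_Task 10 = max(EF_Task 3=18, EF_Task 5=22, EF_Task 7=28, EF_Task 8=27, EF_Task 9=29) = 29; EF_Task 10 = 29+11 = 40
Expected project duration μ = 40 weeks. Critical path: Task 1 → Task 6 → Task 9 → Task 10.

Backward pass:
LF_Task 10 = 40; LS_Task 10 = 40−11 = 29
LF_Task 9 = LS_Task 10 = 29; LS_Task 9 = 29−4 = 25
LF_Task 8 = LS_Task 10 = 29; LS_Task 8 = 29−9 = 20
LF_Task 7 = LS_Task 10 = 29; LS_Task 7 = 29−10 = 19
LF_Task 6 = LS_Task 9 = 25; LS_Task 6 = 25−12 = 13
LF_Task 5 = LS_Task 10 = 29; LS_Task 5 = 29−4 = 25
LF_Task 4 = LS_Task 9 = 25; LS_Task 4 = 25−6 = 19
LF_Task 3 = min(LS_Task 5=25, LS_Task 7=19, LS_Task 8=20, LS_Task 10=29) = 19; LS_Task 3 = 19−5 = 14
LF_Task 2 = min(LS_Task 3=14, LS_Task 5=25, LS_Task 6=13) = 13; LS_Task 2 = 13−11 = 2
LF_Task 1 = min(LS_Task 3=14, LS_Task 4=19, LS_Task 6=13) = 13; LS_Task 1 = 13−13 = 0
Slack_Task 2 = LS_Task 2 − ES_Task 2 = 2 − 0 = 2

2 weeks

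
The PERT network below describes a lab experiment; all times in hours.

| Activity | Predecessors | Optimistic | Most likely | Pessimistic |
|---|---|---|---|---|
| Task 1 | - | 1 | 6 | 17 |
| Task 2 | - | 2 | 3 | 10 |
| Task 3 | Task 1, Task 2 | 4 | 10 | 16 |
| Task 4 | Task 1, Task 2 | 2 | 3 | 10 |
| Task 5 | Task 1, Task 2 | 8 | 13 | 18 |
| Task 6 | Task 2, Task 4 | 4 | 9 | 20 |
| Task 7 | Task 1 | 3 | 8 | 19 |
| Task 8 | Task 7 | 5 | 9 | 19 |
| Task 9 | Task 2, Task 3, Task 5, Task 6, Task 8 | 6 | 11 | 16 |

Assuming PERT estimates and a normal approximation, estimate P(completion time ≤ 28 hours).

0.029

te_Task 1 = (1 + 4·6 + 17)/6 = 42/6 = 7; σ²_Task 1 = ((17−1)/6)² = 7.111
te_Task 2 = (2 + 4·3 + 10)/6 = 24/6 = 4; σ²_Task 2 = ((10−2)/6)² = 1.778
te_Task 3 = (4 + 4·10 + 16)/6 = 60/6 = 10; σ²_Task 3 = ((16−4)/6)² = 4.000
te_Task 4 = (2 + 4·3 + 10)/6 = 24/6 = 4; σ²_Task 4 = ((10−2)/6)² = 1.778
te_Task 5 = (8 + 4·13 + 18)/6 = 78/6 = 13; σ²_Task 5 = ((18−8)/6)² = 2.778
te_Task 6 = (4 + 4·9 + 20)/6 = 60/6 = 10; σ²_Task 6 = ((20−4)/6)² = 7.111
te_Task 7 = (3 + 4·8 + 19)/6 = 54/6 = 9; σ²_Task 7 = ((19−3)/6)² = 7.111
te_Task 8 = (5 + 4·9 + 19)/6 = 60/6 = 10; σ²_Task 8 = ((19−5)/6)² = 5.444
te_Task 9 = (6 + 4·11 + 16)/6 = 66/6 = 11; σ²_Task 9 = ((16−6)/6)² = 2.778

Forward pass:
ES_Task 1 = 0; EF_Task 1 = 7
ES_Task 2 = 0; EF_Task 2 = 4
ES_Task 3 = max(EF_Task 1=7, EF_Task 2=4) = 7; EF_Task 3 = 7+10 = 17
ES_Task 4 = max(EF_Task 1=7, EF_Task 2=4) = 7; EF_Task 4 = 7+4 = 11
ES_Task 5 = max(EF_Task 1=7, EF_Task 2=4) = 7; EF_Task 5 = 7+13 = 20
ES_Task 6 = max(EF_Task 2=4, EF_Task 4=11) = 11; EF_Task 6 = 11+10 = 21
ES_Task 7 = 7; EF_Task 7 = 7+9 = 16
ES_Task 8 = 16; EF_Task 8 = 16+10 = 26
ES_Task 9 = max(EF_Task 2=4, EF_Task 3=17, EF_Task 5=20, EF_Task 6=21, EF_Task 8=26) = 26; EF_Task 9 = 26+11 = 37
Expected project duration μ = 37 hours. Critical path: Task 1 → Task 7 → Task 8 → Task 9.

Variance along critical path = 7.111 + 7.111 + 5.444 + 2.778 = 22.444; σ = √22.444 = 4.738 hours.
Z = (28 − 37) / 4.738 = -1.900
P(T ≤ 28) = Φ(-1.900) ≈ 0.029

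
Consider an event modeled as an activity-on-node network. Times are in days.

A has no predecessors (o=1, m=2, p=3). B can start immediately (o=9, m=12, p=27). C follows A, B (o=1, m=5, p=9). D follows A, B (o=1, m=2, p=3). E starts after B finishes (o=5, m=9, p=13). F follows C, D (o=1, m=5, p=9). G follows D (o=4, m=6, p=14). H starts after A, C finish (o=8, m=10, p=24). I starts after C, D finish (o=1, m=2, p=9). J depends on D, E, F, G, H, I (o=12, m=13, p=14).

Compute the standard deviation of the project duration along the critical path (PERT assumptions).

4.24 days

te_A = (1 + 4·2 + 3)/6 = 12/6 = 2; σ²_A = ((3−1)/6)² = 0.111
te_B = (9 + 4·12 + 27)/6 = 84/6 = 14; σ²_B = ((27−9)/6)² = 9.000
te_C = (1 + 4·5 + 9)/6 = 30/6 = 5; σ²_C = ((9−1)/6)² = 1.778
te_D = (1 + 4·2 + 3)/6 = 12/6 = 2; σ²_D = ((3−1)/6)² = 0.111
te_E = (5 + 4·9 + 13)/6 = 54/6 = 9; σ²_E = ((13−5)/6)² = 1.778
te_F = (1 + 4·5 + 9)/6 = 30/6 = 5; σ²_F = ((9−1)/6)² = 1.778
te_G = (4 + 4·6 + 14)/6 = 42/6 = 7; σ²_G = ((14−4)/6)² = 2.778
te_H = (8 + 4·10 + 24)/6 = 72/6 = 12; σ²_H = ((24−8)/6)² = 7.111
te_I = (1 + 4·2 + 9)/6 = 18/6 = 3; σ²_I = ((9−1)/6)² = 1.778
te_J = (12 + 4·13 + 14)/6 = 78/6 = 13; σ²_J = ((14−12)/6)² = 0.111

Forward pass:
ES_A = 0; EF_A = 2
ES_B = 0; EF_B = 14
ES_C = max(EF_A=2, EF_B=14) = 14; EF_C = 14+5 = 19
ES_D = max(EF_A=2, EF_B=14) = 14; EF_D = 14+2 = 16
ES_E = 14; EF_E = 14+9 = 23
ES_F = max(EF_C=19, EF_D=16) = 19; EF_F = 19+5 = 24
ES_G = 16; EF_G = 16+7 = 23
ES_H = max(EF_A=2, EF_C=19) = 19; EF_H = 19+12 = 31
ES_I = max(EF_C=19, EF_D=16) = 19; EF_I = 19+3 = 22
ES_J = max(EF_D=16, EF_E=23, EF_F=24, EF_G=23, EF_H=31, EF_I=22) = 31; EF_J = 31+13 = 44
Expected project duration μ = 44 days. Critical path: B → C → H → J.

Variance along critical path = 9.000 + 1.778 + 7.111 + 0.111 = 18.000
σ = √18.000 = 4.243 days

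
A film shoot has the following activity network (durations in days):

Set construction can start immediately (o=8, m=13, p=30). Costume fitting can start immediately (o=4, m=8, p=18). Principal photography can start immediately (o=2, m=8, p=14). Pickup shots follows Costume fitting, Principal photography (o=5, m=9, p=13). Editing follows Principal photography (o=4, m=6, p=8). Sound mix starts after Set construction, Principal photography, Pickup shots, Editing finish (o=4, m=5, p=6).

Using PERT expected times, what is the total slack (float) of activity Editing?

te_Set construction = (8 + 4·13 + 30)/6 = 90/6 = 15
te_Costume fitting = (4 + 4·8 + 18)/6 = 54/6 = 9
te_Principal photography = (2 + 4·8 + 14)/6 = 48/6 = 8
te_Pickup shots = (5 + 4·9 + 13)/6 = 54/6 = 9
te_Editing = (4 + 4·6 + 8)/6 = 36/6 = 6
te_Sound mix = (4 + 4·5 + 6)/6 = 30/6 = 5

Forward pass:
ES_Set construction = 0; EF_Set construction = 15
ES_Costume fitting = 0; EF_Costume fitting = 9
ES_Principal photography = 0; EF_Principal photography = 8
ES_Pickup shots = max(EF_Costume fitting=9, EF_Principal photography=8) = 9; EF_Pickup shots = 9+9 = 18
ES_Editing = 8; EF_Editing = 8+6 = 14
ES_Sound mix = max(EF_Set construction=15, EF_Principal photography=8, EF_Pickup shots=18, EF_Editing=14) = 18; EF_Sound mix = 18+5 = 23
Expected project duration μ = 23 days. Critical path: Costume fitting → Pickup shots → Sound mix.

Backward pass:
LF_Sound mix = 23; LS_Sound mix = 23−5 = 18
LF_Editing = LS_Sound mix = 18; LS_Editing = 18−6 = 12
LF_Pickup shots = LS_Sound mix = 18; LS_Pickup shots = 18−9 = 9
LF_Principal photography = min(LS_Pickup shots=9, LS_Editing=12, LS_Sound mix=18) = 9; LS_Principal photography = 9−8 = 1
LF_Costume fitting = LS_Pickup shots = 9; LS_Costume fitting = 9−9 = 0
LF_Set construction = LS_Sound mix = 18; LS_Set construction = 18−15 = 3
Slack_Editing = LS_Editing − ES_Editing = 12 − 8 = 4

4 days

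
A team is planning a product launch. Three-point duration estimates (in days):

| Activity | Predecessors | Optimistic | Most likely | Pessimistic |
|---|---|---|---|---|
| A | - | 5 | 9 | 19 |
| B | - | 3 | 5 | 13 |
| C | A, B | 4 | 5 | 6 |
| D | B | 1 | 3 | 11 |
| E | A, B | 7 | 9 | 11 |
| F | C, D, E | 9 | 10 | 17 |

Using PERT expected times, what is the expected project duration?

te_A = (5 + 4·9 + 19)/6 = 60/6 = 10
te_B = (3 + 4·5 + 13)/6 = 36/6 = 6
te_C = (4 + 4·5 + 6)/6 = 30/6 = 5
te_D = (1 + 4·3 + 11)/6 = 24/6 = 4
te_E = (7 + 4·9 + 11)/6 = 54/6 = 9
te_F = (9 + 4·10 + 17)/6 = 66/6 = 11

Forward pass:
ES_A = 0; EF_A = 10
ES_B = 0; EF_B = 6
ES_C = max(EF_A=10, EF_B=6) = 10; EF_C = 10+5 = 15
ES_D = 6; EF_D = 6+4 = 10
ES_E = max(EF_A=10, EF_B=6) = 10; EF_E = 10+9 = 19
ES_F = max(EF_C=15, EF_D=10, EF_E=19) = 19; EF_F = 19+11 = 30
Expected project duration μ = 30 days. Critical path: A → E → F.

30 days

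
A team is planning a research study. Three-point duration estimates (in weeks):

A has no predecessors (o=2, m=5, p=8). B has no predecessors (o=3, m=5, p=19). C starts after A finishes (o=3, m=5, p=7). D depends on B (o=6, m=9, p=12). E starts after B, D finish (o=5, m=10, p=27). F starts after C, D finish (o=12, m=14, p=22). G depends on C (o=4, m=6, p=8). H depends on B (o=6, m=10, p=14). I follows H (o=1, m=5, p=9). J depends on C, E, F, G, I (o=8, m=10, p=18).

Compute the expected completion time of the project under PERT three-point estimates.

te_A = (2 + 4·5 + 8)/6 = 30/6 = 5
te_B = (3 + 4·5 + 19)/6 = 42/6 = 7
te_C = (3 + 4·5 + 7)/6 = 30/6 = 5
te_D = (6 + 4·9 + 12)/6 = 54/6 = 9
te_E = (5 + 4·10 + 27)/6 = 72/6 = 12
te_F = (12 + 4·14 + 22)/6 = 90/6 = 15
te_G = (4 + 4·6 + 8)/6 = 36/6 = 6
te_H = (6 + 4·10 + 14)/6 = 60/6 = 10
te_I = (1 + 4·5 + 9)/6 = 30/6 = 5
te_J = (8 + 4·10 + 18)/6 = 66/6 = 11

Forward pass:
ES_A = 0; EF_A = 5
ES_B = 0; EF_B = 7
ES_C = 5; EF_C = 5+5 = 10
ES_D = 7; EF_D = 7+9 = 16
ES_E = max(EF_B=7, EF_D=16) = 16; EF_E = 16+12 = 28
ES_F = max(EF_C=10, EF_D=16) = 16; EF_F = 16+15 = 31
ES_G = 10; EF_G = 10+6 = 16
ES_H = 7; EF_H = 7+10 = 17
ES_I = 17; EF_I = 17+5 = 22
ES_J = max(EF_C=10, EF_E=28, EF_F=31, EF_G=16, EF_I=22) = 31; EF_J = 31+11 = 42
Expected project duration μ = 42 weeks. Critical path: B → D → F → J.

42 weeks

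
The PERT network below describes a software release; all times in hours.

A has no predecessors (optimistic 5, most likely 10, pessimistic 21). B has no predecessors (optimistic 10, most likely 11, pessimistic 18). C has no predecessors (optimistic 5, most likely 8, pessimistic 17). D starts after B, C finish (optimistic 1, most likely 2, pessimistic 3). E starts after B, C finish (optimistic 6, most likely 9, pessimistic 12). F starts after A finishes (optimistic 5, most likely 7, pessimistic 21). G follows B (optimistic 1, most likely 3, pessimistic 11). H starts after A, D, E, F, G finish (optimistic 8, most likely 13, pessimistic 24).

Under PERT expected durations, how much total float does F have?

1 hours

te_A = (5 + 4·10 + 21)/6 = 66/6 = 11
te_B = (10 + 4·11 + 18)/6 = 72/6 = 12
te_C = (5 + 4·8 + 17)/6 = 54/6 = 9
te_D = (1 + 4·2 + 3)/6 = 12/6 = 2
te_E = (6 + 4·9 + 12)/6 = 54/6 = 9
te_F = (5 + 4·7 + 21)/6 = 54/6 = 9
te_G = (1 + 4·3 + 11)/6 = 24/6 = 4
te_H = (8 + 4·13 + 24)/6 = 84/6 = 14

Forward pass:
ES_A = 0; EF_A = 11
ES_B = 0; EF_B = 12
ES_C = 0; EF_C = 9
ES_D = max(EF_B=12, EF_C=9) = 12; EF_D = 12+2 = 14
ES_E = max(EF_B=12, EF_C=9) = 12; EF_E = 12+9 = 21
ES_F = 11; EF_F = 11+9 = 20
ES_G = 12; EF_G = 12+4 = 16
ES_H = max(EF_A=11, EF_D=14, EF_E=21, EF_F=20, EF_G=16) = 21; EF_H = 21+14 = 35
Expected project duration μ = 35 hours. Critical path: B → E → H.

Backward pass:
LF_H = 35; LS_H = 35−14 = 21
LF_G = LS_H = 21; LS_G = 21−4 = 17
LF_F = LS_H = 21; LS_F = 21−9 = 12
LF_E = LS_H = 21; LS_E = 21−9 = 12
LF_D = LS_H = 21; LS_D = 21−2 = 19
LF_C = min(LS_D=19, LS_E=12) = 12; LS_C = 12−9 = 3
LF_B = min(LS_D=19, LS_E=12, LS_G=17) = 12; LS_B = 12−12 = 0
LF_A = min(LS_F=12, LS_H=21) = 12; LS_A = 12−11 = 1
Slack_F = LS_F − ES_F = 12 − 11 = 1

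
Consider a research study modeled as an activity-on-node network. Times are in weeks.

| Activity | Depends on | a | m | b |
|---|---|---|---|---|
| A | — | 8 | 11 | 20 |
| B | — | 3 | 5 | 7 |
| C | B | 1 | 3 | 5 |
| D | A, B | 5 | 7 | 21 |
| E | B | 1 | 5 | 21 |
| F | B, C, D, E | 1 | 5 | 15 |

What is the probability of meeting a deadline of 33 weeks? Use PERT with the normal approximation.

te_A = (8 + 4·11 + 20)/6 = 72/6 = 12; σ²_A = ((20−8)/6)² = 4.000
te_B = (3 + 4·5 + 7)/6 = 30/6 = 5; σ²_B = ((7−3)/6)² = 0.444
te_C = (1 + 4·3 + 5)/6 = 18/6 = 3; σ²_C = ((5−1)/6)² = 0.444
te_D = (5 + 4·7 + 21)/6 = 54/6 = 9; σ²_D = ((21−5)/6)² = 7.111
te_E = (1 + 4·5 + 21)/6 = 42/6 = 7; σ²_E = ((21−1)/6)² = 11.111
te_F = (1 + 4·5 + 15)/6 = 36/6 = 6; σ²_F = ((15−1)/6)² = 5.444

Forward pass:
ES_A = 0; EF_A = 12
ES_B = 0; EF_B = 5
ES_C = 5; EF_C = 5+3 = 8
ES_D = max(EF_A=12, EF_B=5) = 12; EF_D = 12+9 = 21
ES_E = 5; EF_E = 5+7 = 12
ES_F = max(EF_B=5, EF_C=8, EF_D=21, EF_E=12) = 21; EF_F = 21+6 = 27
Expected project duration μ = 27 weeks. Critical path: A → D → F.

Variance along critical path = 4.000 + 7.111 + 5.444 = 16.556; σ = √16.556 = 4.069 weeks.
Z = (33 − 27) / 4.069 = 1.475
P(T ≤ 33) = Φ(1.475) ≈ 0.930

0.930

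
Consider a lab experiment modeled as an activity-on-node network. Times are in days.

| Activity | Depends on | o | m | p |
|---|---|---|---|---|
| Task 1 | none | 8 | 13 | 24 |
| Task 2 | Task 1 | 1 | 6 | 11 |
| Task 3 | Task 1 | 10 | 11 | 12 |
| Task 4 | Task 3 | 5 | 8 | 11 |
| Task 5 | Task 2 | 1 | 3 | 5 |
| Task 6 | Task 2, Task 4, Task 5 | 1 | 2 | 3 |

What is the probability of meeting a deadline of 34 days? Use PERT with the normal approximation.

te_Task 1 = (8 + 4·13 + 24)/6 = 84/6 = 14; σ²_Task 1 = ((24−8)/6)² = 7.111
te_Task 2 = (1 + 4·6 + 11)/6 = 36/6 = 6; σ²_Task 2 = ((11−1)/6)² = 2.778
te_Task 3 = (10 + 4·11 + 12)/6 = 66/6 = 11; σ²_Task 3 = ((12−10)/6)² = 0.111
te_Task 4 = (5 + 4·8 + 11)/6 = 48/6 = 8; σ²_Task 4 = ((11−5)/6)² = 1.000
te_Task 5 = (1 + 4·3 + 5)/6 = 18/6 = 3; σ²_Task 5 = ((5−1)/6)² = 0.444
te_Task 6 = (1 + 4·2 + 3)/6 = 12/6 = 2; σ²_Task 6 = ((3−1)/6)² = 0.111

Forward pass:
ES_Task 1 = 0; EF_Task 1 = 14
ES_Task 2 = 14; EF_Task 2 = 14+6 = 20
ES_Task 3 = 14; EF_Task 3 = 14+11 = 25
ES_Task 4 = 25; EF_Task 4 = 25+8 = 33
ES_Task 5 = 20; EF_Task 5 = 20+3 = 23
ES_Task 6 = max(EF_Task 2=20, EF_Task 4=33, EF_Task 5=23) = 33; EF_Task 6 = 33+2 = 35
Expected project duration μ = 35 days. Critical path: Task 1 → Task 3 → Task 4 → Task 6.

Variance along critical path = 7.111 + 0.111 + 1.000 + 0.111 = 8.333; σ = √8.333 = 2.887 days.
Z = (34 − 35) / 2.887 = -0.346
P(T ≤ 34) = Φ(-0.346) ≈ 0.365

0.365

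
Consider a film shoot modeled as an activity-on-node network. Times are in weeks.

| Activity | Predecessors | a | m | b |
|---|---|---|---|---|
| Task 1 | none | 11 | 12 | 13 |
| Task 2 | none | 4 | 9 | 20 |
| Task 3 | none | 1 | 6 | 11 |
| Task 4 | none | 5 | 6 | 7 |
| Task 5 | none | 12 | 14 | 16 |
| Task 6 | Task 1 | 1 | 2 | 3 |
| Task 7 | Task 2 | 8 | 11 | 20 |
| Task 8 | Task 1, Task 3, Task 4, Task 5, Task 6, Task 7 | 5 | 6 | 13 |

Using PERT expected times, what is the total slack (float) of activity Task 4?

te_Task 1 = (11 + 4·12 + 13)/6 = 72/6 = 12
te_Task 2 = (4 + 4·9 + 20)/6 = 60/6 = 10
te_Task 3 = (1 + 4·6 + 11)/6 = 36/6 = 6
te_Task 4 = (5 + 4·6 + 7)/6 = 36/6 = 6
te_Task 5 = (12 + 4·14 + 16)/6 = 84/6 = 14
te_Task 6 = (1 + 4·2 + 3)/6 = 12/6 = 2
te_Task 7 = (8 + 4·11 + 20)/6 = 72/6 = 12
te_Task 8 = (5 + 4·6 + 13)/6 = 42/6 = 7

Forward pass:
ES_Task 1 = 0; EF_Task 1 = 12
ES_Task 2 = 0; EF_Task 2 = 10
ES_Task 3 = 0; EF_Task 3 = 6
ES_Task 4 = 0; EF_Task 4 = 6
ES_Task 5 = 0; EF_Task 5 = 14
ES_Task 6 = 12; EF_Task 6 = 12+2 = 14
ES_Task 7 = 10; EF_Task 7 = 10+12 = 22
ES_Task 8 = max(EF_Task 1=12, EF_Task 3=6, EF_Task 4=6, EF_Task 5=14, EF_Task 6=14, EF_Task 7=22) = 22; EF_Task 8 = 22+7 = 29
Expected project duration μ = 29 weeks. Critical path: Task 2 → Task 7 → Task 8.

Backward pass:
LF_Task 8 = 29; LS_Task 8 = 29−7 = 22
LF_Task 7 = LS_Task 8 = 22; LS_Task 7 = 22−12 = 10
LF_Task 6 = LS_Task 8 = 22; LS_Task 6 = 22−2 = 20
LF_Task 5 = LS_Task 8 = 22; LS_Task 5 = 22−14 = 8
LF_Task 4 = LS_Task 8 = 22; LS_Task 4 = 22−6 = 16
LF_Task 3 = LS_Task 8 = 22; LS_Task 3 = 22−6 = 16
LF_Task 2 = LS_Task 7 = 10; LS_Task 2 = 10−10 = 0
LF_Task 1 = min(LS_Task 6=20, LS_Task 8=22) = 20; LS_Task 1 = 20−12 = 8
Slack_Task 4 = LS_Task 4 − ES_Task 4 = 16 − 0 = 16

16 weeks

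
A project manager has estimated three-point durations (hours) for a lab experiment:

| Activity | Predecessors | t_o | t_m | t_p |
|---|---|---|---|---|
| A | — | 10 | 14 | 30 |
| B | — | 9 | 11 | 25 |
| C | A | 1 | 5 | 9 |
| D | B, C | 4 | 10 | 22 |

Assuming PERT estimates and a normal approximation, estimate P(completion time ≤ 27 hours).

te_A = (10 + 4·14 + 30)/6 = 96/6 = 16; σ²_A = ((30−10)/6)² = 11.111
te_B = (9 + 4·11 + 25)/6 = 78/6 = 13; σ²_B = ((25−9)/6)² = 7.111
te_C = (1 + 4·5 + 9)/6 = 30/6 = 5; σ²_C = ((9−1)/6)² = 1.778
te_D = (4 + 4·10 + 22)/6 = 66/6 = 11; σ²_D = ((22−4)/6)² = 9.000

Forward pass:
ES_A = 0; EF_A = 16
ES_B = 0; EF_B = 13
ES_C = 16; EF_C = 16+5 = 21
ES_D = max(EF_B=13, EF_C=21) = 21; EF_D = 21+11 = 32
Expected project duration μ = 32 hours. Critical path: A → C → D.

Variance along critical path = 11.111 + 1.778 + 9.000 = 21.889; σ = √21.889 = 4.679 hours.
Z = (27 − 32) / 4.679 = -1.069
P(T ≤ 27) = Φ(-1.069) ≈ 0.143

0.143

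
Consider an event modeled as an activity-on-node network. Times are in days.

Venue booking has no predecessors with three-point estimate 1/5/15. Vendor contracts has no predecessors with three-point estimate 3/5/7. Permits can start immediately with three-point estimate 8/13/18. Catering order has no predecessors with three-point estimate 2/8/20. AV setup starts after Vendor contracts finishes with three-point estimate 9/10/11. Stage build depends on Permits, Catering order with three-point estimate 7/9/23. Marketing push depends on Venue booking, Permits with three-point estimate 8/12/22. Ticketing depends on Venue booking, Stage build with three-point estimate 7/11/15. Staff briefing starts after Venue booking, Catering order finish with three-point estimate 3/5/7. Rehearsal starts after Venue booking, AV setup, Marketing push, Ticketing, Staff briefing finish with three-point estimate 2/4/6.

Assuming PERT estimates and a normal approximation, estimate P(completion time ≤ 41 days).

te_Venue booking = (1 + 4·5 + 15)/6 = 36/6 = 6; σ²_Venue booking = ((15−1)/6)² = 5.444
te_Vendor contracts = (3 + 4·5 + 7)/6 = 30/6 = 5; σ²_Vendor contracts = ((7−3)/6)² = 0.444
te_Permits = (8 + 4·13 + 18)/6 = 78/6 = 13; σ²_Permits = ((18−8)/6)² = 2.778
te_Catering order = (2 + 4·8 + 20)/6 = 54/6 = 9; σ²_Catering order = ((20−2)/6)² = 9.000
te_AV setup = (9 + 4·10 + 11)/6 = 60/6 = 10; σ²_AV setup = ((11−9)/6)² = 0.111
te_Stage build = (7 + 4·9 + 23)/6 = 66/6 = 11; σ²_Stage build = ((23−7)/6)² = 7.111
te_Marketing push = (8 + 4·12 + 22)/6 = 78/6 = 13; σ²_Marketing push = ((22−8)/6)² = 5.444
te_Ticketing = (7 + 4·11 + 15)/6 = 66/6 = 11; σ²_Ticketing = ((15−7)/6)² = 1.778
te_Staff briefing = (3 + 4·5 + 7)/6 = 30/6 = 5; σ²_Staff briefing = ((7−3)/6)² = 0.444
te_Rehearsal = (2 + 4·4 + 6)/6 = 24/6 = 4; σ²_Rehearsal = ((6−2)/6)² = 0.444

Forward pass:
ES_Venue booking = 0; EF_Venue booking = 6
ES_Vendor contracts = 0; EF_Vendor contracts = 5
ES_Permits = 0; EF_Permits = 13
ES_Catering order = 0; EF_Catering order = 9
ES_AV setup = 5; EF_AV setup = 5+10 = 15
ES_Stage build = max(EF_Permits=13, EF_Catering order=9) = 13; EF_Stage build = 13+11 = 24
ES_Marketing push = max(EF_Venue booking=6, EF_Permits=13) = 13; EF_Marketing push = 13+13 = 26
ES_Ticketing = max(EF_Venue booking=6, EF_Stage build=24) = 24; EF_Ticketing = 24+11 = 35
ES_Staff briefing = max(EF_Venue booking=6, EF_Catering order=9) = 9; EF_Staff briefing = 9+5 = 14
ES_Rehearsal = max(EF_Venue booking=6, EF_AV setup=15, EF_Marketing push=26, EF_Ticketing=35, EF_Staff briefing=14) = 35; EF_Rehearsal = 35+4 = 39
Expected project duration μ = 39 days. Critical path: Permits → Stage build → Ticketing → Rehearsal.

Variance along critical path = 2.778 + 7.111 + 1.778 + 0.444 = 12.111; σ = √12.111 = 3.480 days.
Z = (41 − 39) / 3.480 = 0.575
P(T ≤ 41) = Φ(0.575) ≈ 0.717

0.717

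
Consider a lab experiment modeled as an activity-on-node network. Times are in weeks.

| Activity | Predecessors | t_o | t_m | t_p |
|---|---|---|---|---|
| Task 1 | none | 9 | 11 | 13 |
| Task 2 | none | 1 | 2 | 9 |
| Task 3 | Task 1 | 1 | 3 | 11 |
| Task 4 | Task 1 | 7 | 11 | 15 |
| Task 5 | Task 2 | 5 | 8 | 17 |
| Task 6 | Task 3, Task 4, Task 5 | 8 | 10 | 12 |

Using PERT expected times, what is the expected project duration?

32 weeks

te_Task 1 = (9 + 4·11 + 13)/6 = 66/6 = 11
te_Task 2 = (1 + 4·2 + 9)/6 = 18/6 = 3
te_Task 3 = (1 + 4·3 + 11)/6 = 24/6 = 4
te_Task 4 = (7 + 4·11 + 15)/6 = 66/6 = 11
te_Task 5 = (5 + 4·8 + 17)/6 = 54/6 = 9
te_Task 6 = (8 + 4·10 + 12)/6 = 60/6 = 10

Forward pass:
ES_Task 1 = 0; EF_Task 1 = 11
ES_Task 2 = 0; EF_Task 2 = 3
ES_Task 3 = 11; EF_Task 3 = 11+4 = 15
ES_Task 4 = 11; EF_Task 4 = 11+11 = 22
ES_Task 5 = 3; EF_Task 5 = 3+9 = 12
ES_Task 6 = max(EF_Task 3=15, EF_Task 4=22, EF_Task 5=12) = 22; EF_Task 6 = 22+10 = 32
Expected project duration μ = 32 weeks. Critical path: Task 1 → Task 4 → Task 6.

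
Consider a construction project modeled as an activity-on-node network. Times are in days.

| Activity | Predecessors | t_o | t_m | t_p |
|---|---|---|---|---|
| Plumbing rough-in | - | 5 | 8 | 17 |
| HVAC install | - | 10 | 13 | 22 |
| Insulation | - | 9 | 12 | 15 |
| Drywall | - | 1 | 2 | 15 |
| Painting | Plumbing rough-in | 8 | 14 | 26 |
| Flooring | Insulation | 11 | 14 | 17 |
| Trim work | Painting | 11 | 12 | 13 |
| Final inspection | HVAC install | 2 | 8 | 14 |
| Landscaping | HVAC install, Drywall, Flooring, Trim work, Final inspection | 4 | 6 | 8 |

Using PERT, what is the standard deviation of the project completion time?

te_Plumbing rough-in = (5 + 4·8 + 17)/6 = 54/6 = 9; σ²_Plumbing rough-in = ((17−5)/6)² = 4.000
te_HVAC install = (10 + 4·13 + 22)/6 = 84/6 = 14; σ²_HVAC install = ((22−10)/6)² = 4.000
te_Insulation = (9 + 4·12 + 15)/6 = 72/6 = 12; σ²_Insulation = ((15−9)/6)² = 1.000
te_Drywall = (1 + 4·2 + 15)/6 = 24/6 = 4; σ²_Drywall = ((15−1)/6)² = 5.444
te_Painting = (8 + 4·14 + 26)/6 = 90/6 = 15; σ²_Painting = ((26−8)/6)² = 9.000
te_Flooring = (11 + 4·14 + 17)/6 = 84/6 = 14; σ²_Flooring = ((17−11)/6)² = 1.000
te_Trim work = (11 + 4·12 + 13)/6 = 72/6 = 12; σ²_Trim work = ((13−11)/6)² = 0.111
te_Final inspection = (2 + 4·8 + 14)/6 = 48/6 = 8; σ²_Final inspection = ((14−2)/6)² = 4.000
te_Landscaping = (4 + 4·6 + 8)/6 = 36/6 = 6; σ²_Landscaping = ((8−4)/6)² = 0.444

Forward pass:
ES_Plumbing rough-in = 0; EF_Plumbing rough-in = 9
ES_HVAC install = 0; EF_HVAC install = 14
ES_Insulation = 0; EF_Insulation = 12
ES_Drywall = 0; EF_Drywall = 4
ES_Painting = 9; EF_Painting = 9+15 = 24
ES_Flooring = 12; EF_Flooring = 12+14 = 26
ES_Trim work = 24; EF_Trim work = 24+12 = 36
ES_Final inspection = 14; EF_Final inspection = 14+8 = 22
ES_Landscaping = max(EF_HVAC install=14, EF_Drywall=4, EF_Flooring=26, EF_Trim work=36, EF_Final inspection=22) = 36; EF_Landscaping = 36+6 = 42
Expected project duration μ = 42 days. Critical path: Plumbing rough-in → Painting → Trim work → Landscaping.

Variance along critical path = 4.000 + 9.000 + 0.111 + 0.444 = 13.556
σ = √13.556 = 3.682 days

3.68 days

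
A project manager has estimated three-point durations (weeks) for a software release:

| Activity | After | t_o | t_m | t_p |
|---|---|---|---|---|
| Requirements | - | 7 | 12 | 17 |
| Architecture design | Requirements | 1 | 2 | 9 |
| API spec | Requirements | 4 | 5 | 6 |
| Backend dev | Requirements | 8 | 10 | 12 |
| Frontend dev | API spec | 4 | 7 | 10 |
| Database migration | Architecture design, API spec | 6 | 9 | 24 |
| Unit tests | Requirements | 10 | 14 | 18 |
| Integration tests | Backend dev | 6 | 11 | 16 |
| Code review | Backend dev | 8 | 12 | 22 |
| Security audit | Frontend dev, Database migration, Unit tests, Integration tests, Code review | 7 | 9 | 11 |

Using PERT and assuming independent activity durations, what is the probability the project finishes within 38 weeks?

te_Requirements = (7 + 4·12 + 17)/6 = 72/6 = 12; σ²_Requirements = ((17−7)/6)² = 2.778
te_Architecture design = (1 + 4·2 + 9)/6 = 18/6 = 3; σ²_Architecture design = ((9−1)/6)² = 1.778
te_API spec = (4 + 4·5 + 6)/6 = 30/6 = 5; σ²_API spec = ((6−4)/6)² = 0.111
te_Backend dev = (8 + 4·10 + 12)/6 = 60/6 = 10; σ²_Backend dev = ((12−8)/6)² = 0.444
te_Frontend dev = (4 + 4·7 + 10)/6 = 42/6 = 7; σ²_Frontend dev = ((10−4)/6)² = 1.000
te_Database migration = (6 + 4·9 + 24)/6 = 66/6 = 11; σ²_Database migration = ((24−6)/6)² = 9.000
te_Unit tests = (10 + 4·14 + 18)/6 = 84/6 = 14; σ²_Unit tests = ((18−10)/6)² = 1.778
te_Integration tests = (6 + 4·11 + 16)/6 = 66/6 = 11; σ²_Integration tests = ((16−6)/6)² = 2.778
te_Code review = (8 + 4·12 + 22)/6 = 78/6 = 13; σ²_Code review = ((22−8)/6)² = 5.444
te_Security audit = (7 + 4·9 + 11)/6 = 54/6 = 9; σ²_Security audit = ((11−7)/6)² = 0.444

Forward pass:
ES_Requirements = 0; EF_Requirements = 12
ES_Architecture design = 12; EF_Architecture design = 12+3 = 15
ES_API spec = 12; EF_API spec = 12+5 = 17
ES_Backend dev = 12; EF_Backend dev = 12+10 = 22
ES_Frontend dev = 17; EF_Frontend dev = 17+7 = 24
ES_Database migration = max(EF_Architecture design=15, EF_API spec=17) = 17; EF_Database migration = 17+11 = 28
ES_Unit tests = 12; EF_Unit tests = 12+14 = 26
ES_Integration tests = 22; EF_Integration tests = 22+11 = 33
ES_Code review = 22; EF_Code review = 22+13 = 35
ES_Security audit = max(EF_Frontend dev=24, EF_Database migration=28, EF_Unit tests=26, EF_Integration tests=33, EF_Code review=35) = 35; EF_Security audit = 35+9 = 44
Expected project duration μ = 44 weeks. Critical path: Requirements → Backend dev → Code review → Security audit.

Variance along critical path = 2.778 + 0.444 + 5.444 + 0.444 = 9.111; σ = √9.111 = 3.018 weeks.
Z = (38 − 44) / 3.018 = -1.988
P(T ≤ 38) = Φ(-1.988) ≈ 0.023

0.023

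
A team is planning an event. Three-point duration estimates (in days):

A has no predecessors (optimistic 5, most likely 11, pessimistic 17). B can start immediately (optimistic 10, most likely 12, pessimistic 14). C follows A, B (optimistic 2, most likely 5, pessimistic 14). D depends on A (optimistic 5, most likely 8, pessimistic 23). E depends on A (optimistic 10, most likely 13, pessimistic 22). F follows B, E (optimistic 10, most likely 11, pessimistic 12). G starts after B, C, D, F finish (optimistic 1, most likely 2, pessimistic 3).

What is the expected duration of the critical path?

te_A = (5 + 4·11 + 17)/6 = 66/6 = 11
te_B = (10 + 4·12 + 14)/6 = 72/6 = 12
te_C = (2 + 4·5 + 14)/6 = 36/6 = 6
te_D = (5 + 4·8 + 23)/6 = 60/6 = 10
te_E = (10 + 4·13 + 22)/6 = 84/6 = 14
te_F = (10 + 4·11 + 12)/6 = 66/6 = 11
te_G = (1 + 4·2 + 3)/6 = 12/6 = 2

Forward pass:
ES_A = 0; EF_A = 11
ES_B = 0; EF_B = 12
ES_C = max(EF_A=11, EF_B=12) = 12; EF_C = 12+6 = 18
ES_D = 11; EF_D = 11+10 = 21
ES_E = 11; EF_E = 11+14 = 25
ES_F = max(EF_B=12, EF_E=25) = 25; EF_F = 25+11 = 36
ES_G = max(EF_B=12, EF_C=18, EF_D=21, EF_F=36) = 36; EF_G = 36+2 = 38
Expected project duration μ = 38 days. Critical path: A → E → F → G.

38 days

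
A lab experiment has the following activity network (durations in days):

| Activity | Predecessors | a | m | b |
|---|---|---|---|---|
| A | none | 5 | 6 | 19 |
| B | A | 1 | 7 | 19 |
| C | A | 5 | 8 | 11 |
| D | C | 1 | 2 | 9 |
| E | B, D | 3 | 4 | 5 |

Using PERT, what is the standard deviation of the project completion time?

2.89 days

te_A = (5 + 4·6 + 19)/6 = 48/6 = 8; σ²_A = ((19−5)/6)² = 5.444
te_B = (1 + 4·7 + 19)/6 = 48/6 = 8; σ²_B = ((19−1)/6)² = 9.000
te_C = (5 + 4·8 + 11)/6 = 48/6 = 8; σ²_C = ((11−5)/6)² = 1.000
te_D = (1 + 4·2 + 9)/6 = 18/6 = 3; σ²_D = ((9−1)/6)² = 1.778
te_E = (3 + 4·4 + 5)/6 = 24/6 = 4; σ²_E = ((5−3)/6)² = 0.111

Forward pass:
ES_A = 0; EF_A = 8
ES_B = 8; EF_B = 8+8 = 16
ES_C = 8; EF_C = 8+8 = 16
ES_D = 16; EF_D = 16+3 = 19
ES_E = max(EF_B=16, EF_D=19) = 19; EF_E = 19+4 = 23
Expected project duration μ = 23 days. Critical path: A → C → D → E.

Variance along critical path = 5.444 + 1.000 + 1.778 + 0.111 = 8.333
σ = √8.333 = 2.887 days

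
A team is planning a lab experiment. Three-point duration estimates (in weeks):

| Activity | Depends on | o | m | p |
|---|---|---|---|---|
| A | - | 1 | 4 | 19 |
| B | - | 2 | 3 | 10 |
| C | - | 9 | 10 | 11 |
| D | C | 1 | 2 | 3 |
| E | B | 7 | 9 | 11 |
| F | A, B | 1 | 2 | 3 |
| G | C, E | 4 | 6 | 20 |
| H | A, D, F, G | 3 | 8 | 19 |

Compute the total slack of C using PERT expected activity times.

te_A = (1 + 4·4 + 19)/6 = 36/6 = 6
te_B = (2 + 4·3 + 10)/6 = 24/6 = 4
te_C = (9 + 4·10 + 11)/6 = 60/6 = 10
te_D = (1 + 4·2 + 3)/6 = 12/6 = 2
te_E = (7 + 4·9 + 11)/6 = 54/6 = 9
te_F = (1 + 4·2 + 3)/6 = 12/6 = 2
te_G = (4 + 4·6 + 20)/6 = 48/6 = 8
te_H = (3 + 4·8 + 19)/6 = 54/6 = 9

Forward pass:
ES_A = 0; EF_A = 6
ES_B = 0; EF_B = 4
ES_C = 0; EF_C = 10
ES_D = 10; EF_D = 10+2 = 12
ES_E = 4; EF_E = 4+9 = 13
ES_F = max(EF_A=6, EF_B=4) = 6; EF_F = 6+2 = 8
ES_G = max(EF_C=10, EF_E=13) = 13; EF_G = 13+8 = 21
ES_H = max(EF_A=6, EF_D=12, EF_F=8, EF_G=21) = 21; EF_H = 21+9 = 30
Expected project duration μ = 30 weeks. Critical path: B → E → G → H.

Backward pass:
LF_H = 30; LS_H = 30−9 = 21
LF_G = LS_H = 21; LS_G = 21−8 = 13
LF_F = LS_H = 21; LS_F = 21−2 = 19
LF_E = LS_G = 13; LS_E = 13−9 = 4
LF_D = LS_H = 21; LS_D = 21−2 = 19
LF_C = min(LS_D=19, LS_G=13) = 13; LS_C = 13−10 = 3
LF_B = min(LS_E=4, LS_F=19) = 4; LS_B = 4−4 = 0
LF_A = min(LS_F=19, LS_H=21) = 19; LS_A = 19−6 = 13
Slack_C = LS_C − ES_C = 3 − 0 = 3

3 weeks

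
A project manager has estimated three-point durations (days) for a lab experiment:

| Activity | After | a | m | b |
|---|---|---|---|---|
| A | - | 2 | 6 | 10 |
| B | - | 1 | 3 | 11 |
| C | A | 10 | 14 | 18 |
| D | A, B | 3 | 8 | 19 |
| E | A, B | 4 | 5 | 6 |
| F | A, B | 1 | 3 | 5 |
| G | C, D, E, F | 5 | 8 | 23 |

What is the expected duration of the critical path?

te_A = (2 + 4·6 + 10)/6 = 36/6 = 6
te_B = (1 + 4·3 + 11)/6 = 24/6 = 4
te_C = (10 + 4·14 + 18)/6 = 84/6 = 14
te_D = (3 + 4·8 + 19)/6 = 54/6 = 9
te_E = (4 + 4·5 + 6)/6 = 30/6 = 5
te_F = (1 + 4·3 + 5)/6 = 18/6 = 3
te_G = (5 + 4·8 + 23)/6 = 60/6 = 10

Forward pass:
ES_A = 0; EF_A = 6
ES_B = 0; EF_B = 4
ES_C = 6; EF_C = 6+14 = 20
ES_D = max(EF_A=6, EF_B=4) = 6; EF_D = 6+9 = 15
ES_E = max(EF_A=6, EF_B=4) = 6; EF_E = 6+5 = 11
ES_F = max(EF_A=6, EF_B=4) = 6; EF_F = 6+3 = 9
ES_G = max(EF_C=20, EF_D=15, EF_E=11, EF_F=9) = 20; EF_G = 20+10 = 30
Expected project duration μ = 30 days. Critical path: A → C → G.

30 days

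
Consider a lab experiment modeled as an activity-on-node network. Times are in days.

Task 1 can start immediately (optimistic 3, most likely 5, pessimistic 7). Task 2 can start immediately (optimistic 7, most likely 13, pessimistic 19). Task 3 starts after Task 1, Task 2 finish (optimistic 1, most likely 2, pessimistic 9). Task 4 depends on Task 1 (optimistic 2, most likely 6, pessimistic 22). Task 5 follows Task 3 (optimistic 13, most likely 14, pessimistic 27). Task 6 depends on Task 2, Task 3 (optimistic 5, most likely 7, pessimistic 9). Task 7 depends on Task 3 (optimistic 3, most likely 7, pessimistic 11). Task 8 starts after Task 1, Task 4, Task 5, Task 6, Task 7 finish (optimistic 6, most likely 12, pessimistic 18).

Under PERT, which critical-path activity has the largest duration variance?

te_Task 1 = (3 + 4·5 + 7)/6 = 30/6 = 5; σ²_Task 1 = ((7−3)/6)² = 0.444
te_Task 2 = (7 + 4·13 + 19)/6 = 78/6 = 13; σ²_Task 2 = ((19−7)/6)² = 4.000
te_Task 3 = (1 + 4·2 + 9)/6 = 18/6 = 3; σ²_Task 3 = ((9−1)/6)² = 1.778
te_Task 4 = (2 + 4·6 + 22)/6 = 48/6 = 8; σ²_Task 4 = ((22−2)/6)² = 11.111
te_Task 5 = (13 + 4·14 + 27)/6 = 96/6 = 16; σ²_Task 5 = ((27−13)/6)² = 5.444
te_Task 6 = (5 + 4·7 + 9)/6 = 42/6 = 7; σ²_Task 6 = ((9−5)/6)² = 0.444
te_Task 7 = (3 + 4·7 + 11)/6 = 42/6 = 7; σ²_Task 7 = ((11−3)/6)² = 1.778
te_Task 8 = (6 + 4·12 + 18)/6 = 72/6 = 12; σ²_Task 8 = ((18−6)/6)² = 4.000

Forward pass:
ES_Task 1 = 0; EF_Task 1 = 5
ES_Task 2 = 0; EF_Task 2 = 13
ES_Task 3 = max(EF_Task 1=5, EF_Task 2=13) = 13; EF_Task 3 = 13+3 = 16
ES_Task 4 = 5; EF_Task 4 = 5+8 = 13
ES_Task 5 = 16; EF_Task 5 = 16+16 = 32
ES_Task 6 = max(EF_Task 2=13, EF_Task 3=16) = 16; EF_Task 6 = 16+7 = 23
ES_Task 7 = 16; EF_Task 7 = 16+7 = 23
ES_Task 8 = max(EF_Task 1=5, EF_Task 4=13, EF_Task 5=32, EF_Task 6=23, EF_Task 7=23) = 32; EF_Task 8 = 32+12 = 44
Expected project duration μ = 44 days. Critical path: Task 2 → Task 3 → Task 5 → Task 8.

Variances on critical path: σ²_Task 2=4.000, σ²_Task 3=1.778, σ²_Task 5=5.444, σ²_Task 8=4.000.
Largest is σ²_Task 5 = 5.444.

Task 5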